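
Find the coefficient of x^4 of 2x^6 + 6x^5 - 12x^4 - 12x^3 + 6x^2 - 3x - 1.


Read off the coefficient of x^4: -12


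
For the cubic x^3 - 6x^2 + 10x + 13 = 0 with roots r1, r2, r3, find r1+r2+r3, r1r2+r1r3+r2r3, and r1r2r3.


Monic cubic x^3+bx^2+cx+d=0: sum=-b, pairwise sum=c, product=-d.
b=-6, c=10, d=13
r1+r2+r3 = 6
r1r2+r1r3+r2r3 = 10
r1r2r3 = -13


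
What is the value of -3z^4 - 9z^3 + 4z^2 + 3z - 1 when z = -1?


Using direct substitution:
  -3 * (-1)^4 = -3
  -9 * (-1)^3 = 9
  4 * (-1)^2 = 4
  3 * (-1)^1 = -3
  constant: -1
Sum = -3 + 9 + 4 - 3 - 1 = 6


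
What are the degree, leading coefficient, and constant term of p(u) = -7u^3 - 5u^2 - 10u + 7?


Highest power of u is 3, with coefficient -7. Constant term is 7.
Degree = 3, leading coefficient = -7, constant term = 7


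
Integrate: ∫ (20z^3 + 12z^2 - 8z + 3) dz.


Reverse power rule on each term:
  ∫ 20z^3 dz = 5z^4
  ∫ 12z^2 dz = 4z^3
  ∫ -8z dz = -4z^2
  ∫ 3 dz = 3z
F(z) = 5z^4 + 4z^3 - 4z^2 + 3z + C


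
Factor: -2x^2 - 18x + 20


Roots satisfy r1 + r2 = -b/a = -9 and r1*r2 = c/a = -10.
So r1 = -10, r2 = 1.
-2x^2 - 18x + 20 = -2(x - r1)(x - r2) = -2(x + 10)(x - 1)


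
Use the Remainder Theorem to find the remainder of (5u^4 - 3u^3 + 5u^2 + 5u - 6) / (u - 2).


By the Remainder Theorem, the remainder equals p(2):
  5*(2)^4 = 80
  -3*(2)^3 = -24
  5*(2)^2 = 20
  5*(2)^1 = 10
  constant: -6
Sum: 80 - 24 + 20 + 10 - 6 = 80


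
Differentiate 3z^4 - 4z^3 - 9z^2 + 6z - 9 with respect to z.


Apply the power rule term by term:
  d/dz(3z^4) = 12z^3
  d/dz(-4z^3) = -12z^2
  d/dz(-9z^2) = -18z
  d/dz(6z) = 6
  d/dz(-9) = 0
p'(z) = 12z^3 - 12z^2 - 18z + 6


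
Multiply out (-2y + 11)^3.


Expand (-2y + 11)^3 by repeated multiplication:
  (-2y + 11)^2 = 4y^2 - 44y + 121
= -8y^3 + 132y^2 - 726y + 1331


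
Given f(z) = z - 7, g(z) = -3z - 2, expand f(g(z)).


Substitute g(z) into f:
f(g(z)) = 1*(-3z - 2) + (-7)
Expand and combine: -3z - 9


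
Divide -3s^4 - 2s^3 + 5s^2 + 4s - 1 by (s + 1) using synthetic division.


Synthetic division with c = -1. Coefficients: -3, -2, 5, 4, -1
Bring down -3.
  -3 * -1 = 3; 3 - 2 = 1
  1 * -1 = -1; -1 + 5 = 4
  4 * -1 = -4; -4 + 4 = 0
  0 * -1 = 0; 0 - 1 = -1
Quotient: -3s^3 + s^2 + 4s, Remainder: -1


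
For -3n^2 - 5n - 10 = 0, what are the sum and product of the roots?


For an^2+bn+c=0: sum = -b/a, product = c/a.
a=-3, b=-5, c=-10
Sum = -(-5)/-3 = -5/3
Product = (-10)/-3 = 10/3


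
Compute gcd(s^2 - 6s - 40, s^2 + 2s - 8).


Factor each:
  s^2 - 6s - 40 = (s + 4)(s - 10)
  s^2 + 2s - 8 = (s + 4)(s - 2)
Common monic factor: s + 4


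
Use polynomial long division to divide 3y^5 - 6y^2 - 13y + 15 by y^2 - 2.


(3y^5 - 6y^2 - 13y + 15) / (y^2 - 2)
Step 1: 3y^3 * (y^2 - 2) = 3y^5 - 6y^3; subtract.
Step 2: 0 * (y^2 - 2) = 0; subtract.
Step 3: 6y * (y^2 - 2) = 6y^3 - 12y; subtract.
Step 4: -6 * (y^2 - 2) = -6y^2 + 12; subtract.
Quotient: 3y^3 + 6y - 6, Remainder: -y + 3


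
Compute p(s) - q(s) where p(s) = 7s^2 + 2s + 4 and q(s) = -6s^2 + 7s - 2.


Distribute the minus sign:
  (7s^2 + 2s + 4)
- (-6s^2 + 7s - 2)
Negate second polynomial: 6s^2 - 7s + 2
Add: 13s^2 - 5s + 6


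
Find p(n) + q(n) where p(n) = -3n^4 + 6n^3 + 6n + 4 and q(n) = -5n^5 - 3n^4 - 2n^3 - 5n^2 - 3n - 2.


Align terms by degree and add:
  -3n^4 + 6n^3 + 6n + 4
  -5n^5 - 3n^4 - 2n^3 - 5n^2 - 3n - 2
= -5n^5 - 6n^4 + 4n^3 - 5n^2 + 3n + 2


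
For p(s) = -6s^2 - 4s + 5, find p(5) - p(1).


p(5) = -165
p(1) = -5
p(5) - p(1) = -165 + 5 = -160


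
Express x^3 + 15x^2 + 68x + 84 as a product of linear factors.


Try integer roots (divisors of 84). x=-6: p(-6)=0.
Divide out (x + 6): quotient is x^2 + 9x + 14.
Factor the quadratic: (x + 7)(x + 2)
Result: (x + 6)(x + 7)(x + 2)


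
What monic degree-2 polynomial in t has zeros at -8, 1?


p(t) = (t + 8)(t - 1)
Expand: t^2 + 7t - 8


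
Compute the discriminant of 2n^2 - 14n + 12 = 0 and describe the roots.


D = b^2 - 4ac = (-14)^2 - 4(2)(12) = 196 - 96 = 100
Since D > 0: two distinct rational roots


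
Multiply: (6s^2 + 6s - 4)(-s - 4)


Distribute each term of the first polynomial:
  (6s^2)(-s - 4) = -6s^3 - 24s^2
  (6s)(-s - 4) = -6s^2 - 24s
  (-4)(-s - 4) = 4s + 16
Sum: -6s^3 - 30s^2 - 20s + 16


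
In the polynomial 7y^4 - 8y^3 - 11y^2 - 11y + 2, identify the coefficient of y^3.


Read off the coefficient of y^3: -8


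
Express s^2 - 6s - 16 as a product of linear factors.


Roots satisfy r1 + r2 = -b/a = 6 and r1*r2 = c/a = -16.
So r1 = 8, r2 = -2.
s^2 - 6s - 16 = (s - r1)(s - r2) = (s - 8)(s + 2)


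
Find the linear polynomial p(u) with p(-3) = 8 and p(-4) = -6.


p(u) = mu + b. Using p(-3)=8, p(-4)=-6:
m = (8 + 6)/(-3 + 4) = 14/1 = 14
b = 8 - m*(-3) = 8 + 42 = 50
p(u) = 14u + 50


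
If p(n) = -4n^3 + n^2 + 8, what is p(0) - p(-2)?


p(0) = 8
p(-2) = 44
p(0) - p(-2) = 8 - 44 = -36


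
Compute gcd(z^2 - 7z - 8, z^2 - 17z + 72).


Factor each:
  z^2 - 7z - 8 = (z - 8)(z + 1)
  z^2 - 17z + 72 = (z - 8)(z - 9)
Common monic factor: z - 8


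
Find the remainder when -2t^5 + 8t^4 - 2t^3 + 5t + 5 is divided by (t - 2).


By the Remainder Theorem, the remainder equals p(2):
  -2*(2)^5 = -64
  8*(2)^4 = 128
  -2*(2)^3 = -16
  0*(2)^2 = 0
  5*(2)^1 = 10
  constant: 5
Sum: -64 + 128 - 16 + 0 + 10 + 5 = 63


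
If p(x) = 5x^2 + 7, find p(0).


Using direct substitution:
  5 * (0)^2 = 0
  0 * (0)^1 = 0
  constant: 7
Sum = 0 + 0 + 7 = 7


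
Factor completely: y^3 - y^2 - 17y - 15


Try integer roots (divisors of -15). y=5: p(5)=0.
Divide out (y - 5): quotient is y^2 + 4y + 3.
Factor the quadratic: (y + 1)(y + 3)
Result: (y - 5)(y + 1)(y + 3)


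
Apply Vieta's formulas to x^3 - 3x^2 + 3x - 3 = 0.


Monic cubic x^3+bx^2+cx+d=0: sum=-b, pairwise sum=c, product=-d.
b=-3, c=3, d=-3
r1+r2+r3 = 3
r1r2+r1r3+r2r3 = 3
r1r2r3 = 3


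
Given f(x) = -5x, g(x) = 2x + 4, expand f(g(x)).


Substitute g(x) into f:
f(g(x)) = -5*(2x + 4)
Expand and combine: -10x - 20


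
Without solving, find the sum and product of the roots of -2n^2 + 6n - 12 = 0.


For an^2+bn+c=0: sum = -b/a, product = c/a.
a=-2, b=6, c=-12
Sum = -(6)/-2 = 3
Product = (-12)/-2 = 6


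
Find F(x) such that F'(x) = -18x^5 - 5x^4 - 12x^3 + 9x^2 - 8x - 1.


Reverse power rule on each term:
  ∫ -18x^5 dx = -3x^6
  ∫ -5x^4 dx = -x^5
  ∫ -12x^3 dx = -3x^4
  ∫ 9x^2 dx = 3x^3
  ∫ -8x dx = -4x^2
  ∫ -1 dx = -x
F(x) = -3x^6 - x^5 - 3x^4 + 3x^3 - 4x^2 - x + C


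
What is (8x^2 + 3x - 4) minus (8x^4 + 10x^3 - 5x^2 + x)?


Distribute the minus sign:
  (8x^2 + 3x - 4)
- (8x^4 + 10x^3 - 5x^2 + x)
Negate second polynomial: -8x^4 - 10x^3 + 5x^2 - x
Add: -8x^4 - 10x^3 + 13x^2 + 2x - 4


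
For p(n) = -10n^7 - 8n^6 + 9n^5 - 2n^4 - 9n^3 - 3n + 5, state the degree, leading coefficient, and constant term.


Highest power of n is 7, with coefficient -10. Constant term is 5.
Degree = 7, leading coefficient = -10, constant term = 5


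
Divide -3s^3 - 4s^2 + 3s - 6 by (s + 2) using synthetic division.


Synthetic division with c = -2. Coefficients: -3, -4, 3, -6
Bring down -3.
  -3 * -2 = 6; 6 - 4 = 2
  2 * -2 = -4; -4 + 3 = -1
  -1 * -2 = 2; 2 - 6 = -4
Quotient: -3s^2 + 2s - 1, Remainder: -4


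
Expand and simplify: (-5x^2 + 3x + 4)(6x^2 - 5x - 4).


Distribute each term of the first polynomial:
  (-5x^2)(6x^2 - 5x - 4) = -30x^4 + 25x^3 + 20x^2
  (3x)(6x^2 - 5x - 4) = 18x^3 - 15x^2 - 12x
  (4)(6x^2 - 5x - 4) = 24x^2 - 20x - 16
Sum: -30x^4 + 43x^3 + 29x^2 - 32x - 16


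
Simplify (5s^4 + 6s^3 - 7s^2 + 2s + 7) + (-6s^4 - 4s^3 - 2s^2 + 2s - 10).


Align terms by degree and add:
  5s^4 + 6s^3 - 7s^2 + 2s + 7
  -6s^4 - 4s^3 - 2s^2 + 2s - 10
= -s^4 + 2s^3 - 9s^2 + 4s - 3


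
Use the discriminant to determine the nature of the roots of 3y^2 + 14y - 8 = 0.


D = b^2 - 4ac = (14)^2 - 4(3)(-8) = 196 + 96 = 292
Since D > 0: two distinct irrational roots


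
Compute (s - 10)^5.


Expand (s - 10)^5 by repeated multiplication:
  (s - 10)^2 = s^2 - 20s + 100
  (s - 10)^3 = s^3 - 30s^2 + 300s - 1000
  (s - 10)^4 = s^4 - 40s^3 + 600s^2 - 4000s + 10000
= s^5 - 50s^4 + 1000s^3 - 10000s^2 + 50000s - 100000


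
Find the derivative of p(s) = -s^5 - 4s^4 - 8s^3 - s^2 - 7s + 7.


Apply the power rule term by term:
  d/ds(-s^5) = -5s^4
  d/ds(-4s^4) = -16s^3
  d/ds(-8s^3) = -24s^2
  d/ds(-s^2) = -2s
  d/ds(-7s) = -7
  d/ds(7) = 0
p'(s) = -5s^4 - 16s^3 - 24s^2 - 2s - 7


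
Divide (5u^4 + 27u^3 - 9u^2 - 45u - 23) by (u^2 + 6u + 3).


(5u^4 + 27u^3 - 9u^2 - 45u - 23) / (u^2 + 6u + 3)
Step 1: 5u^2 * (u^2 + 6u + 3) = 5u^4 + 30u^3 + 15u^2; subtract.
Step 2: -3u * (u^2 + 6u + 3) = -3u^3 - 18u^2 - 9u; subtract.
Step 3: -6 * (u^2 + 6u + 3) = -6u^2 - 36u - 18; subtract.
Quotient: 5u^2 - 3u - 6, Remainder: -5


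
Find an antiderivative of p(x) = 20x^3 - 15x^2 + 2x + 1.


Reverse power rule on each term:
  ∫ 20x^3 dx = 5x^4
  ∫ -15x^2 dx = -5x^3
  ∫ 2x dx = x^2
  ∫ 1 dx = x
F(x) = 5x^4 - 5x^3 + x^2 + x + C


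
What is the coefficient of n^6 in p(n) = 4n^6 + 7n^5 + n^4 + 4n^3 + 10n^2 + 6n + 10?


Read off the coefficient of n^6: 4


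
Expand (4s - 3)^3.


Expand (4s - 3)^3 by repeated multiplication:
  (4s - 3)^2 = 16s^2 - 24s + 9
= 64s^3 - 144s^2 + 108s - 27


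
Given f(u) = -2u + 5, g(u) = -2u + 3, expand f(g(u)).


Substitute g(u) into f:
f(g(u)) = -2*(-2u + 3) + 5
Expand and combine: 4u - 1


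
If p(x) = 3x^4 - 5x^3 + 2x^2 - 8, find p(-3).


Using direct substitution:
  3 * (-3)^4 = 243
  -5 * (-3)^3 = 135
  2 * (-3)^2 = 18
  0 * (-3)^1 = 0
  constant: -8
Sum = 243 + 135 + 18 + 0 - 8 = 388


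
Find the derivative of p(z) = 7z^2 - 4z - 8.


Apply the power rule term by term:
  d/dz(7z^2) = 14z
  d/dz(-4z) = -4
  d/dz(-8) = 0
p'(z) = 14z - 4


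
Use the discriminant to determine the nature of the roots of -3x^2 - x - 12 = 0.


D = b^2 - 4ac = (-1)^2 - 4(-3)(-12) = 1 - 144 = -143
Since D < 0: two complex conjugate roots (no real roots)


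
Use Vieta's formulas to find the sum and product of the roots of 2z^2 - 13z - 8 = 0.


For az^2+bz+c=0: sum = -b/a, product = c/a.
a=2, b=-13, c=-8
Sum = -(-13)/2 = 13/2
Product = (-8)/2 = -4


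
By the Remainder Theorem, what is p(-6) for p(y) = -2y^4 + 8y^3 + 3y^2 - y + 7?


By the Remainder Theorem, the remainder equals p(-6):
  -2*(-6)^4 = -2592
  8*(-6)^3 = -1728
  3*(-6)^2 = 108
  -1*(-6)^1 = 6
  constant: 7
Sum: -2592 - 1728 + 108 + 6 + 7 = -4199


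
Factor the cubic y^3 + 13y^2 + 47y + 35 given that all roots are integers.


Try integer roots (divisors of 35). y=-5: p(-5)=0.
Divide out (y + 5): quotient is y^2 + 8y + 7.
Factor the quadratic: (y + 1)(y + 7)
Result: (y + 5)(y + 1)(y + 7)


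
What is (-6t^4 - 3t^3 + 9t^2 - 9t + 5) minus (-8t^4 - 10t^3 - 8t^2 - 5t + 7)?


Distribute the minus sign:
  (-6t^4 - 3t^3 + 9t^2 - 9t + 5)
- (-8t^4 - 10t^3 - 8t^2 - 5t + 7)
Negate second polynomial: 8t^4 + 10t^3 + 8t^2 + 5t - 7
Add: 2t^4 + 7t^3 + 17t^2 - 4t - 2


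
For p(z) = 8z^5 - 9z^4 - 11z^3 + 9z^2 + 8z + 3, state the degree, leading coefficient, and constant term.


Highest power of z is 5, with coefficient 8. Constant term is 3.
Degree = 5, leading coefficient = 8, constant term = 3


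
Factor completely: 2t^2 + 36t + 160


Roots satisfy r1 + r2 = -b/a = -18 and r1*r2 = c/a = 80.
So r1 = -10, r2 = -8.
2t^2 + 36t + 160 = 2(t - r1)(t - r2) = 2(t + 10)(t + 8)


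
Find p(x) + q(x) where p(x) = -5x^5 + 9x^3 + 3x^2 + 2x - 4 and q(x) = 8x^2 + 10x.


Align terms by degree and add:
  -5x^5 + 9x^3 + 3x^2 + 2x - 4
+ 8x^2 + 10x
= -5x^5 + 9x^3 + 11x^2 + 12x - 4


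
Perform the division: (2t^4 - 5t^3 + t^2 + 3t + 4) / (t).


(2t^4 - 5t^3 + t^2 + 3t + 4) / (t)
Step 1: 2t^3 * (t) = 2t^4; subtract.
Step 2: -5t^2 * (t) = -5t^3; subtract.
Step 3: t * (t) = t^2; subtract.
Step 4: 3 * (t) = 3t; subtract.
Quotient: 2t^3 - 5t^2 + t + 3, Remainder: 4


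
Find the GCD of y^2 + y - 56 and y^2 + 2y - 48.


Factor each:
  y^2 + y - 56 = (y + 8)(y - 7)
  y^2 + 2y - 48 = (y + 8)(y - 6)
Common monic factor: y + 8


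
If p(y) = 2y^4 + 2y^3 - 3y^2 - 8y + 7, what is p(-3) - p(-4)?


p(-3) = 112
p(-4) = 375
p(-3) - p(-4) = 112 - 375 = -263


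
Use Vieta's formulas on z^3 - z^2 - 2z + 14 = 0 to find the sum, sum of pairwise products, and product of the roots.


Monic cubic z^3+bz^2+cz+d=0: sum=-b, pairwise sum=c, product=-d.
b=-1, c=-2, d=14
r1+r2+r3 = 1
r1r2+r1r3+r2r3 = -2
r1r2r3 = -14


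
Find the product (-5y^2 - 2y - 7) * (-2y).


Distribute each term of the first polynomial:
  (-5y^2)(-2y) = 10y^3
  (-2y)(-2y) = 4y^2
  (-7)(-2y) = 14y
Sum: 10y^3 + 4y^2 + 14y


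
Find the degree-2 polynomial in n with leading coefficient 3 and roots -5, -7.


p(n) = 3(n + 5)(n + 7)
Expand: 3n^2 + 36n + 105


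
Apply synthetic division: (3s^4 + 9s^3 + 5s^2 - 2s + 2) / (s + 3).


Synthetic division with c = -3. Coefficients: 3, 9, 5, -2, 2
Bring down 3.
  3 * -3 = -9; -9 + 9 = 0
  0 * -3 = 0; 0 + 5 = 5
  5 * -3 = -15; -15 - 2 = -17
  -17 * -3 = 51; 51 + 2 = 53
Quotient: 3s^3 + 5s - 17, Remainder: 53


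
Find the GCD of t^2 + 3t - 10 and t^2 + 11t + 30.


Factor each:
  t^2 + 3t - 10 = (t + 5)(t - 2)
  t^2 + 11t + 30 = (t + 5)(t + 6)
Common monic factor: t + 5


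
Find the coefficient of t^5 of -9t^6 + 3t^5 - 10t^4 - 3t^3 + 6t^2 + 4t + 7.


Read off the coefficient of t^5: 3


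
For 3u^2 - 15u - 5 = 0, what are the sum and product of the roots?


For au^2+bu+c=0: sum = -b/a, product = c/a.
a=3, b=-15, c=-5
Sum = -(-15)/3 = 5
Product = (-5)/3 = -5/3


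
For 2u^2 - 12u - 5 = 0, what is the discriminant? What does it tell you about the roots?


D = b^2 - 4ac = (-12)^2 - 4(2)(-5) = 144 + 40 = 184
Since D > 0: two distinct irrational roots


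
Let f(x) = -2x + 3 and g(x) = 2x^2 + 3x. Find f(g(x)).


Substitute g(x) into f:
f(g(x)) = -2*(2x^2 + 3x) + 3
Expand and combine: -4x^2 - 6x + 3


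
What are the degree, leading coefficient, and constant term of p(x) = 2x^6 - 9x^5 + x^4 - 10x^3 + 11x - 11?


Highest power of x is 6, with coefficient 2. Constant term is -11.
Degree = 6, leading coefficient = 2, constant term = -11


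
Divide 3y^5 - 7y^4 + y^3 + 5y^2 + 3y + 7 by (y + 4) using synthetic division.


Synthetic division with c = -4. Coefficients: 3, -7, 1, 5, 3, 7
Bring down 3.
  3 * -4 = -12; -12 - 7 = -19
  -19 * -4 = 76; 76 + 1 = 77
  77 * -4 = -308; -308 + 5 = -303
  -303 * -4 = 1212; 1212 + 3 = 1215
  1215 * -4 = -4860; -4860 + 7 = -4853
Quotient: 3y^4 - 19y^3 + 77y^2 - 303y + 1215, Remainder: -4853


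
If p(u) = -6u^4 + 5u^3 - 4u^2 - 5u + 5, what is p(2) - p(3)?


p(2) = -77
p(3) = -397
p(2) - p(3) = -77 + 397 = 320


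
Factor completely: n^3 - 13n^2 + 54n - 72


Try integer roots (divisors of -72). n=3: p(3)=0.
Divide out (n - 3): quotient is n^2 - 10n + 24.
Factor the quadratic: (n - 4)(n - 6)
Result: (n - 3)(n - 4)(n - 6)


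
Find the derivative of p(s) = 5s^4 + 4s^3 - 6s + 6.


Apply the power rule term by term:
  d/ds(5s^4) = 20s^3
  d/ds(4s^3) = 12s^2
  d/ds(-6s) = -6
  d/ds(6) = 0
p'(s) = 20s^3 + 12s^2 - 6


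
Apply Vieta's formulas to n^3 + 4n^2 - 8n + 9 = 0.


Monic cubic n^3+bn^2+cn+d=0: sum=-b, pairwise sum=c, product=-d.
b=4, c=-8, d=9
r1+r2+r3 = -4
r1r2+r1r3+r2r3 = -8
r1r2r3 = -9


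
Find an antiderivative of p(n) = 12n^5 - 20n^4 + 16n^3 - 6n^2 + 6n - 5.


Reverse power rule on each term:
  ∫ 12n^5 dn = 2n^6
  ∫ -20n^4 dn = -4n^5
  ∫ 16n^3 dn = 4n^4
  ∫ -6n^2 dn = -2n^3
  ∫ 6n dn = 3n^2
  ∫ -5 dn = -5n
F(n) = 2n^6 - 4n^5 + 4n^4 - 2n^3 + 3n^2 - 5n + C


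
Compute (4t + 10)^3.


Expand (4t + 10)^3 by repeated multiplication:
  (4t + 10)^2 = 16t^2 + 80t + 100
= 64t^3 + 480t^2 + 1200t + 1000


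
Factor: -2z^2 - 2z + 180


Roots satisfy r1 + r2 = -b/a = -1 and r1*r2 = c/a = -90.
So r1 = -10, r2 = 9.
-2z^2 - 2z + 180 = -2(z - r1)(z - r2) = -2(z + 10)(z - 9)


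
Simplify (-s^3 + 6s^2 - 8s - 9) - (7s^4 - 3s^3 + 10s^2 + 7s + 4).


Distribute the minus sign:
  (-s^3 + 6s^2 - 8s - 9)
- (7s^4 - 3s^3 + 10s^2 + 7s + 4)
Negate second polynomial: -7s^4 + 3s^3 - 10s^2 - 7s - 4
Add: -7s^4 + 2s^3 - 4s^2 - 15s - 13


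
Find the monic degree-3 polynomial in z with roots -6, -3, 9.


p(z) = (z + 6)(z + 3)(z - 9)
Expand: z^3 - 63z - 162


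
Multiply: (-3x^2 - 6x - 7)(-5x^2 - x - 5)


Distribute each term of the first polynomial:
  (-3x^2)(-5x^2 - x - 5) = 15x^4 + 3x^3 + 15x^2
  (-6x)(-5x^2 - x - 5) = 30x^3 + 6x^2 + 30x
  (-7)(-5x^2 - x - 5) = 35x^2 + 7x + 35
Sum: 15x^4 + 33x^3 + 56x^2 + 37x + 35


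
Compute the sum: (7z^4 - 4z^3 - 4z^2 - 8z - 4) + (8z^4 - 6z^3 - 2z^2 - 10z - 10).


Align terms by degree and add:
  7z^4 - 4z^3 - 4z^2 - 8z - 4
+ 8z^4 - 6z^3 - 2z^2 - 10z - 10
= 15z^4 - 10z^3 - 6z^2 - 18z - 14


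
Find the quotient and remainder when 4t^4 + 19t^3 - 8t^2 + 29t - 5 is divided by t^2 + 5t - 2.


(4t^4 + 19t^3 - 8t^2 + 29t - 5) / (t^2 + 5t - 2)
Step 1: 4t^2 * (t^2 + 5t - 2) = 4t^4 + 20t^3 - 8t^2; subtract.
Step 2: -t * (t^2 + 5t - 2) = -t^3 - 5t^2 + 2t; subtract.
Step 3: 5 * (t^2 + 5t - 2) = 5t^2 + 25t - 10; subtract.
Quotient: 4t^2 - t + 5, Remainder: 2t + 5


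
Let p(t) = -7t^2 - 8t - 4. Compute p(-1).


Using direct substitution:
  -7 * (-1)^2 = -7
  -8 * (-1)^1 = 8
  constant: -4
Sum = -7 + 8 - 4 = -3


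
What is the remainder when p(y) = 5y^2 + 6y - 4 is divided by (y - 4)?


By the Remainder Theorem, the remainder equals p(4):
  5*(4)^2 = 80
  6*(4)^1 = 24
  constant: -4
Sum: 80 + 24 - 4 = 100


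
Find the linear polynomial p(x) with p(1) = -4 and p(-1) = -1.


p(x) = mx + b. Using p(1)=-4, p(-1)=-1:
m = (-4 + 1)/(1 + 1) = -3/2 = -3/2
b = -4 - m*(1) = -4 + 3/2 = -5/2
p(x) = -(3/2)x - (5/2)


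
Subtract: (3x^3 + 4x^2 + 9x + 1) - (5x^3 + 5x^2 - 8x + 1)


Distribute the minus sign:
  (3x^3 + 4x^2 + 9x + 1)
- (5x^3 + 5x^2 - 8x + 1)
Negate second polynomial: -5x^3 - 5x^2 + 8x - 1
Add: -2x^3 - x^2 + 17x


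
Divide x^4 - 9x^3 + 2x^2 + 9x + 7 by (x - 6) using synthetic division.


Synthetic division with c = 6. Coefficients: 1, -9, 2, 9, 7
Bring down 1.
  1 * 6 = 6; 6 - 9 = -3
  -3 * 6 = -18; -18 + 2 = -16
  -16 * 6 = -96; -96 + 9 = -87
  -87 * 6 = -522; -522 + 7 = -515
Quotient: x^3 - 3x^2 - 16x - 87, Remainder: -515


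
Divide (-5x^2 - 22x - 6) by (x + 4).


(-5x^2 - 22x - 6) / (x + 4)
Step 1: -5x * (x + 4) = -5x^2 - 20x; subtract.
Step 2: -2 * (x + 4) = -2x - 8; subtract.
Quotient: -5x - 2, Remainder: 2


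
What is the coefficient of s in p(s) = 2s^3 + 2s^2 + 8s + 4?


Read off the coefficient of s: 8


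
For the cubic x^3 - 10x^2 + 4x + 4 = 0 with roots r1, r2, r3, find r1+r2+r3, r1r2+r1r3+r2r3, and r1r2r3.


Monic cubic x^3+bx^2+cx+d=0: sum=-b, pairwise sum=c, product=-d.
b=-10, c=4, d=4
r1+r2+r3 = 10
r1r2+r1r3+r2r3 = 4
r1r2r3 = -4


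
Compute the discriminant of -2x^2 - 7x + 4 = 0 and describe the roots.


D = b^2 - 4ac = (-7)^2 - 4(-2)(4) = 49 + 32 = 81
Since D > 0: two distinct rational roots


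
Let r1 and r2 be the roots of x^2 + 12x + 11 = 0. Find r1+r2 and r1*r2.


For ax^2+bx+c=0: sum = -b/a, product = c/a.
a=1, b=12, c=11
Sum = -(12)/1 = -12
Product = (11)/1 = 11


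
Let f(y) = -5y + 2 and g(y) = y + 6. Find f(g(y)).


Substitute g(y) into f:
f(g(y)) = -5*(y + 6) + 2
Expand and combine: -5y - 28


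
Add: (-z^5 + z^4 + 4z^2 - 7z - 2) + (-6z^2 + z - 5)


Align terms by degree and add:
  -z^5 + z^4 + 4z^2 - 7z - 2
  -6z^2 + z - 5
= -z^5 + z^4 - 2z^2 - 6z - 7


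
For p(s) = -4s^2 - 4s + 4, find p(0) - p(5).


p(0) = 4
p(5) = -116
p(0) - p(5) = 4 + 116 = 120


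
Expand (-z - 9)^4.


Expand (-z - 9)^4 by repeated multiplication:
  (-z - 9)^2 = z^2 + 18z + 81
  (-z - 9)^3 = -z^3 - 27z^2 - 243z - 729
= z^4 + 36z^3 + 486z^2 + 2916z + 6561


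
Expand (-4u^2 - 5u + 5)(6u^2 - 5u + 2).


Distribute each term of the first polynomial:
  (-4u^2)(6u^2 - 5u + 2) = -24u^4 + 20u^3 - 8u^2
  (-5u)(6u^2 - 5u + 2) = -30u^3 + 25u^2 - 10u
  (5)(6u^2 - 5u + 2) = 30u^2 - 25u + 10
Sum: -24u^4 - 10u^3 + 47u^2 - 35u + 10


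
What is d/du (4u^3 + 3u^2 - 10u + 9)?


Apply the power rule term by term:
  d/du(4u^3) = 12u^2
  d/du(3u^2) = 6u
  d/du(-10u) = -10
  d/du(9) = 0
p'(u) = 12u^2 + 6u - 10


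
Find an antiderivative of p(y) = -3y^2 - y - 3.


Reverse power rule on each term:
  ∫ -3y^2 dy = -y^3
  ∫ -y dy = -(1/2)y^2
  ∫ -3 dy = -3y
F(y) = -y^3 - (1/2)y^2 - 3y + C


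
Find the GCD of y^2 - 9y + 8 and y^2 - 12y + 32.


Factor each:
  y^2 - 9y + 8 = (y - 8)(y - 1)
  y^2 - 12y + 32 = (y - 8)(y - 4)
Common monic factor: y - 8


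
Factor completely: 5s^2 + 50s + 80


Roots satisfy r1 + r2 = -b/a = -10 and r1*r2 = c/a = 16.
So r1 = -8, r2 = -2.
5s^2 + 50s + 80 = 5(s - r1)(s - r2) = 5(s + 8)(s + 2)


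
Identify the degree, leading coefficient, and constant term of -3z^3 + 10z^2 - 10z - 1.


Highest power of z is 3, with coefficient -3. Constant term is -1.
Degree = 3, leading coefficient = -3, constant term = -1


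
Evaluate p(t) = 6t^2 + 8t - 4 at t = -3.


Using direct substitution:
  6 * (-3)^2 = 54
  8 * (-3)^1 = -24
  constant: -4
Sum = 54 - 24 - 4 = 26


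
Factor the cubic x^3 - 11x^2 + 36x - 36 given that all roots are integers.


Try integer roots (divisors of -36). x=2: p(2)=0.
Divide out (x - 2): quotient is x^2 - 9x + 18.
Factor the quadratic: (x - 6)(x - 3)
Result: (x - 2)(x - 6)(x - 3)


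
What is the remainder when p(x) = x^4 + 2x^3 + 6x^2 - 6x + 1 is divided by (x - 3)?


By the Remainder Theorem, the remainder equals p(3):
  1*(3)^4 = 81
  2*(3)^3 = 54
  6*(3)^2 = 54
  -6*(3)^1 = -18
  constant: 1
Sum: 81 + 54 + 54 - 18 + 1 = 172


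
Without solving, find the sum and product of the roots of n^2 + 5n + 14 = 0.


For an^2+bn+c=0: sum = -b/a, product = c/a.
a=1, b=5, c=14
Sum = -(5)/1 = -5
Product = (14)/1 = 14


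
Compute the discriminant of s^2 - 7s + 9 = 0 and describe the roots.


D = b^2 - 4ac = (-7)^2 - 4(1)(9) = 49 - 36 = 13
Since D > 0: two distinct irrational roots


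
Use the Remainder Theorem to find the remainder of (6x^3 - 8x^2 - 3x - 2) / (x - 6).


By the Remainder Theorem, the remainder equals p(6):
  6*(6)^3 = 1296
  -8*(6)^2 = -288
  -3*(6)^1 = -18
  constant: -2
Sum: 1296 - 288 - 18 - 2 = 988


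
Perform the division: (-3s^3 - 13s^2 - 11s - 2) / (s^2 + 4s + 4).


(-3s^3 - 13s^2 - 11s - 2) / (s^2 + 4s + 4)
Step 1: -3s * (s^2 + 4s + 4) = -3s^3 - 12s^2 - 12s; subtract.
Step 2: -1 * (s^2 + 4s + 4) = -s^2 - 4s - 4; subtract.
Quotient: -3s - 1, Remainder: 5s + 2


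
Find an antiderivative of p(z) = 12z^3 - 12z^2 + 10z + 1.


Reverse power rule on each term:
  ∫ 12z^3 dz = 3z^4
  ∫ -12z^2 dz = -4z^3
  ∫ 10z dz = 5z^2
  ∫ 1 dz = z
F(z) = 3z^4 - 4z^3 + 5z^2 + z + C


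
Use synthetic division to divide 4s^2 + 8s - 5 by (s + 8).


Synthetic division with c = -8. Coefficients: 4, 8, -5
Bring down 4.
  4 * -8 = -32; -32 + 8 = -24
  -24 * -8 = 192; 192 - 5 = 187
Quotient: 4s - 24, Remainder: 187


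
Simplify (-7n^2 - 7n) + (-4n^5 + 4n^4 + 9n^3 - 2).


Align terms by degree and add:
  -7n^2 - 7n
  -4n^5 + 4n^4 + 9n^3 - 2
= -4n^5 + 4n^4 + 9n^3 - 7n^2 - 7n - 2


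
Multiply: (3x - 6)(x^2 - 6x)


Distribute each term of the first polynomial:
  (3x)(x^2 - 6x) = 3x^3 - 18x^2
  (-6)(x^2 - 6x) = -6x^2 + 36x
Sum: 3x^3 - 24x^2 + 36x


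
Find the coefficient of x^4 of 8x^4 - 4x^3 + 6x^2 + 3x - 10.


Read off the coefficient of x^4: 8


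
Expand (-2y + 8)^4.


Expand (-2y + 8)^4 by repeated multiplication:
  (-2y + 8)^2 = 4y^2 - 32y + 64
  (-2y + 8)^3 = -8y^3 + 96y^2 - 384y + 512
= 16y^4 - 256y^3 + 1536y^2 - 4096y + 4096


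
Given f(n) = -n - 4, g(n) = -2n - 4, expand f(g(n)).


Substitute g(n) into f:
f(g(n)) = -1*(-2n - 4) + (-4)
Expand and combine: 2n


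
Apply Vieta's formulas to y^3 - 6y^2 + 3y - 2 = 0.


Monic cubic y^3+by^2+cy+d=0: sum=-b, pairwise sum=c, product=-d.
b=-6, c=3, d=-2
r1+r2+r3 = 6
r1r2+r1r3+r2r3 = 3
r1r2r3 = 2


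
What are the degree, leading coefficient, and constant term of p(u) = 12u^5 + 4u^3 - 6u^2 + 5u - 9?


Highest power of u is 5, with coefficient 12. Constant term is -9.
Degree = 5, leading coefficient = 12, constant term = -9


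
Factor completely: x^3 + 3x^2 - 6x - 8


Try integer roots (divisors of -8). x=-4: p(-4)=0.
Divide out (x + 4): quotient is x^2 - x - 2.
Factor the quadratic: (x - 2)(x + 1)
Result: (x + 4)(x - 2)(x + 1)


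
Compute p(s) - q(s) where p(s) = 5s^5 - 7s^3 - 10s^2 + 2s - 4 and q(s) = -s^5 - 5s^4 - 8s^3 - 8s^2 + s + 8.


Distribute the minus sign:
  (5s^5 - 7s^3 - 10s^2 + 2s - 4)
- (-s^5 - 5s^4 - 8s^3 - 8s^2 + s + 8)
Negate second polynomial: s^5 + 5s^4 + 8s^3 + 8s^2 - s - 8
Add: 6s^5 + 5s^4 + s^3 - 2s^2 + s - 12


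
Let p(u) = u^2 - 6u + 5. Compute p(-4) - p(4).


p(-4) = 45
p(4) = -3
p(-4) - p(4) = 45 + 3 = 48


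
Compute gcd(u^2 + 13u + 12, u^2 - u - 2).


Factor each:
  u^2 + 13u + 12 = (u + 1)(u + 12)
  u^2 - u - 2 = (u + 1)(u - 2)
Common monic factor: u + 1


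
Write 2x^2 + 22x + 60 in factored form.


Roots satisfy r1 + r2 = -b/a = -11 and r1*r2 = c/a = 30.
So r1 = -6, r2 = -5.
2x^2 + 22x + 60 = 2(x - r1)(x - r2) = 2(x + 6)(x + 5)


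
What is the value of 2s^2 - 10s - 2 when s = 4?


Using direct substitution:
  2 * (4)^2 = 32
  -10 * (4)^1 = -40
  constant: -2
Sum = 32 - 40 - 2 = -10


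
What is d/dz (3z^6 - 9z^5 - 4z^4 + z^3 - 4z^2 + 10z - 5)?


Apply the power rule term by term:
  d/dz(3z^6) = 18z^5
  d/dz(-9z^5) = -45z^4
  d/dz(-4z^4) = -16z^3
  d/dz(z^3) = 3z^2
  d/dz(-4z^2) = -8z
  d/dz(10z) = 10
  d/dz(-5) = 0
p'(z) = 18z^5 - 45z^4 - 16z^3 + 3z^2 - 8z + 10


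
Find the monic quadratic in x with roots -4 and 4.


p(x) = (x + 4)(x - 4)
Expand: x^2 - 16


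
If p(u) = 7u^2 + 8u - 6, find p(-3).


Using direct substitution:
  7 * (-3)^2 = 63
  8 * (-3)^1 = -24
  constant: -6
Sum = 63 - 24 - 6 = 33


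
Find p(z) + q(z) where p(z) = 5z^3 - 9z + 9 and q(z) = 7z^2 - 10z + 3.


Align terms by degree and add:
  5z^3 - 9z + 9
+ 7z^2 - 10z + 3
= 5z^3 + 7z^2 - 19z + 12


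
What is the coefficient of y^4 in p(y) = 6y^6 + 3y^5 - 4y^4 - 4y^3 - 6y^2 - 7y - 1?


Read off the coefficient of y^4: -4


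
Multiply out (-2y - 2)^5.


Expand (-2y - 2)^5 by repeated multiplication:
  (-2y - 2)^2 = 4y^2 + 8y + 4
  (-2y - 2)^3 = -8y^3 - 24y^2 - 24y - 8
  (-2y - 2)^4 = 16y^4 + 64y^3 + 96y^2 + 64y + 16
= -32y^5 - 160y^4 - 320y^3 - 320y^2 - 160y - 32


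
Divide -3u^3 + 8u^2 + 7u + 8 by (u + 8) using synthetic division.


Synthetic division with c = -8. Coefficients: -3, 8, 7, 8
Bring down -3.
  -3 * -8 = 24; 24 + 8 = 32
  32 * -8 = -256; -256 + 7 = -249
  -249 * -8 = 1992; 1992 + 8 = 2000
Quotient: -3u^2 + 32u - 249, Remainder: 2000


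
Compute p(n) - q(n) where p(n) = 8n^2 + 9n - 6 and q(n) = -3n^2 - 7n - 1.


Distribute the minus sign:
  (8n^2 + 9n - 6)
- (-3n^2 - 7n - 1)
Negate second polynomial: 3n^2 + 7n + 1
Add: 11n^2 + 16n - 5


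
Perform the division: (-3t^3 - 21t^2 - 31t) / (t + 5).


(-3t^3 - 21t^2 - 31t) / (t + 5)
Step 1: -3t^2 * (t + 5) = -3t^3 - 15t^2; subtract.
Step 2: -6t * (t + 5) = -6t^2 - 30t; subtract.
Step 3: -1 * (t + 5) = -t - 5; subtract.
Quotient: -3t^2 - 6t - 1, Remainder: 5


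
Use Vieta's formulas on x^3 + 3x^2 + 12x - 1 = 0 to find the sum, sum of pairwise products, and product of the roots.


Monic cubic x^3+bx^2+cx+d=0: sum=-b, pairwise sum=c, product=-d.
b=3, c=12, d=-1
r1+r2+r3 = -3
r1r2+r1r3+r2r3 = 12
r1r2r3 = 1


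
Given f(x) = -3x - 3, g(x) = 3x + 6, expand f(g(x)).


Substitute g(x) into f:
f(g(x)) = -3*(3x + 6) + (-3)
Expand and combine: -9x - 21


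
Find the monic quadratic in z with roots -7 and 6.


p(z) = (z + 7)(z - 6)
Expand: z^2 + z - 42


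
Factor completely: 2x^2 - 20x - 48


Roots satisfy r1 + r2 = -b/a = 10 and r1*r2 = c/a = -24.
So r1 = 12, r2 = -2.
2x^2 - 20x - 48 = 2(x - r1)(x - r2) = 2(x - 12)(x + 2)


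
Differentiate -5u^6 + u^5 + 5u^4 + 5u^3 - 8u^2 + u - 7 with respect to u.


Apply the power rule term by term:
  d/du(-5u^6) = -30u^5
  d/du(u^5) = 5u^4
  d/du(5u^4) = 20u^3
  d/du(5u^3) = 15u^2
  d/du(-8u^2) = -16u
  d/du(u) = 1
  d/du(-7) = 0
p'(u) = -30u^5 + 5u^4 + 20u^3 + 15u^2 - 16u + 1


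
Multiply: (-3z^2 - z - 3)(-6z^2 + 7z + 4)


Distribute each term of the first polynomial:
  (-3z^2)(-6z^2 + 7z + 4) = 18z^4 - 21z^3 - 12z^2
  (-z)(-6z^2 + 7z + 4) = 6z^3 - 7z^2 - 4z
  (-3)(-6z^2 + 7z + 4) = 18z^2 - 21z - 12
Sum: 18z^4 - 15z^3 - z^2 - 25z - 12


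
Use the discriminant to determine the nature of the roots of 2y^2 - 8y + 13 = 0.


D = b^2 - 4ac = (-8)^2 - 4(2)(13) = 64 - 104 = -40
Since D < 0: two complex conjugate roots (no real roots)


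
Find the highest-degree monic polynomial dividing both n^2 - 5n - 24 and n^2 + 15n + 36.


Factor each:
  n^2 - 5n - 24 = (n + 3)(n - 8)
  n^2 + 15n + 36 = (n + 3)(n + 12)
Common monic factor: n + 3


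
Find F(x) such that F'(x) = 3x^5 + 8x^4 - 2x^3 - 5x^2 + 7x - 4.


Reverse power rule on each term:
  ∫ 3x^5 dx = (1/2)x^6
  ∫ 8x^4 dx = (8/5)x^5
  ∫ -2x^3 dx = -(1/2)x^4
  ∫ -5x^2 dx = -(5/3)x^3
  ∫ 7x dx = (7/2)x^2
  ∫ -4 dx = -4x
F(x) = (1/2)x^6 + (8/5)x^5 - (1/2)x^4 - (5/3)x^3 + (7/2)x^2 - 4x + C


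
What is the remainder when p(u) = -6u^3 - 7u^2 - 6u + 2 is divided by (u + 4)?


By the Remainder Theorem, the remainder equals p(-4):
  -6*(-4)^3 = 384
  -7*(-4)^2 = -112
  -6*(-4)^1 = 24
  constant: 2
Sum: 384 - 112 + 24 + 2 = 298


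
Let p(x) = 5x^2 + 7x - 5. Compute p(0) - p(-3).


p(0) = -5
p(-3) = 19
p(0) - p(-3) = -5 - 19 = -24


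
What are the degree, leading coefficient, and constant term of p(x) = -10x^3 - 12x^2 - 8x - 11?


Highest power of x is 3, with coefficient -10. Constant term is -11.
Degree = 3, leading coefficient = -10, constant term = -11


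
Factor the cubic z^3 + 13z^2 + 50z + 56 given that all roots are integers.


Try integer roots (divisors of 56). z=-7: p(-7)=0.
Divide out (z + 7): quotient is z^2 + 6z + 8.
Factor the quadratic: (z + 2)(z + 4)
Result: (z + 7)(z + 2)(z + 4)


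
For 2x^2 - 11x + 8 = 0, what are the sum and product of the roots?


For ax^2+bx+c=0: sum = -b/a, product = c/a.
a=2, b=-11, c=8
Sum = -(-11)/2 = 11/2
Product = (8)/2 = 4


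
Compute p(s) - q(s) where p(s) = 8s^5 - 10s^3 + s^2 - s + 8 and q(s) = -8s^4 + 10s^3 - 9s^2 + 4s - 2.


Distribute the minus sign:
  (8s^5 - 10s^3 + s^2 - s + 8)
- (-8s^4 + 10s^3 - 9s^2 + 4s - 2)
Negate second polynomial: 8s^4 - 10s^3 + 9s^2 - 4s + 2
Add: 8s^5 + 8s^4 - 20s^3 + 10s^2 - 5s + 10


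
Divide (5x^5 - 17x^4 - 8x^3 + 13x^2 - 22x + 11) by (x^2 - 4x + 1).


(5x^5 - 17x^4 - 8x^3 + 13x^2 - 22x + 11) / (x^2 - 4x + 1)
Step 1: 5x^3 * (x^2 - 4x + 1) = 5x^5 - 20x^4 + 5x^3; subtract.
Step 2: 3x^2 * (x^2 - 4x + 1) = 3x^4 - 12x^3 + 3x^2; subtract.
Step 3: -x * (x^2 - 4x + 1) = -x^3 + 4x^2 - x; subtract.
Step 4: 6 * (x^2 - 4x + 1) = 6x^2 - 24x + 6; subtract.
Quotient: 5x^3 + 3x^2 - x + 6, Remainder: 3x + 5


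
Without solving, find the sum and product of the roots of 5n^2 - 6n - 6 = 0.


For an^2+bn+c=0: sum = -b/a, product = c/a.
a=5, b=-6, c=-6
Sum = -(-6)/5 = 6/5
Product = (-6)/5 = -6/5


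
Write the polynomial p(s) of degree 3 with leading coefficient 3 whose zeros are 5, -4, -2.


p(s) = 3(s - 5)(s + 4)(s + 2)
Expand: 3s^3 + 3s^2 - 66s - 120


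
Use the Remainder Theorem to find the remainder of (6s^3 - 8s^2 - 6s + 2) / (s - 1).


By the Remainder Theorem, the remainder equals p(1):
  6*(1)^3 = 6
  -8*(1)^2 = -8
  -6*(1)^1 = -6
  constant: 2
Sum: 6 - 8 - 6 + 2 = -6


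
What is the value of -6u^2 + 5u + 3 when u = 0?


Using direct substitution:
  -6 * (0)^2 = 0
  5 * (0)^1 = 0
  constant: 3
Sum = 0 + 0 + 3 = 3


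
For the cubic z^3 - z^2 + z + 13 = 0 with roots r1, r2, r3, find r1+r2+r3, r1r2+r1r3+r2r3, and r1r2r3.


Monic cubic z^3+bz^2+cz+d=0: sum=-b, pairwise sum=c, product=-d.
b=-1, c=1, d=13
r1+r2+r3 = 1
r1r2+r1r3+r2r3 = 1
r1r2r3 = -13


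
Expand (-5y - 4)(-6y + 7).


Distribute each term of the first polynomial:
  (-5y)(-6y + 7) = 30y^2 - 35y
  (-4)(-6y + 7) = 24y - 28
Sum: 30y^2 - 11y - 28


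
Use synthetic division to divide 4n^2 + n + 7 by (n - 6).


Synthetic division with c = 6. Coefficients: 4, 1, 7
Bring down 4.
  4 * 6 = 24; 24 + 1 = 25
  25 * 6 = 150; 150 + 7 = 157
Quotient: 4n + 25, Remainder: 157


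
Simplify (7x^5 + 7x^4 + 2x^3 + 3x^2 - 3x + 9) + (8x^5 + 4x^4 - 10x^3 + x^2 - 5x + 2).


Align terms by degree and add:
  7x^5 + 7x^4 + 2x^3 + 3x^2 - 3x + 9
+ 8x^5 + 4x^4 - 10x^3 + x^2 - 5x + 2
= 15x^5 + 11x^4 - 8x^3 + 4x^2 - 8x + 11


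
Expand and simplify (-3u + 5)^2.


Expand (-3u + 5)^2 by repeated multiplication:
= 9u^2 - 30u + 25


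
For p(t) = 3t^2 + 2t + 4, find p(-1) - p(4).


p(-1) = 5
p(4) = 60
p(-1) - p(4) = 5 - 60 = -55


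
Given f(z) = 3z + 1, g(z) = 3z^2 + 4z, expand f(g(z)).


Substitute g(z) into f:
f(g(z)) = 3*(3z^2 + 4z) + 1
Expand and combine: 9z^2 + 12z + 1


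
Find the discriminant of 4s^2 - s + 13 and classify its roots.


D = b^2 - 4ac = (-1)^2 - 4(4)(13) = 1 - 208 = -207
Since D < 0: two complex conjugate roots (no real roots)


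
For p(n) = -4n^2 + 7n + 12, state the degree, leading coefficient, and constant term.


Highest power of n is 2, with coefficient -4. Constant term is 12.
Degree = 2, leading coefficient = -4, constant term = 12


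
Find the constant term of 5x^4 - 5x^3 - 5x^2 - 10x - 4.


Read off the constant term: -4


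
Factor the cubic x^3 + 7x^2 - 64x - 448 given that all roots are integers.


Try integer roots (divisors of -448). x=-8: p(-8)=0.
Divide out (x + 8): quotient is x^2 - x - 56.
Factor the quadratic: (x + 7)(x - 8)
Result: (x + 8)(x + 7)(x - 8)


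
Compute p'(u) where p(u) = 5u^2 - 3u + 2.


Apply the power rule term by term:
  d/du(5u^2) = 10u
  d/du(-3u) = -3
  d/du(2) = 0
p'(u) = 10u - 3


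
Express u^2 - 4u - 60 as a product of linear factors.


Roots satisfy r1 + r2 = -b/a = 4 and r1*r2 = c/a = -60.
So r1 = 10, r2 = -6.
u^2 - 4u - 60 = (u - r1)(u - r2) = (u - 10)(u + 6)


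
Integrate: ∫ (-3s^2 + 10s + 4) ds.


Reverse power rule on each term:
  ∫ -3s^2 ds = -s^3
  ∫ 10s ds = 5s^2
  ∫ 4 ds = 4s
F(s) = -s^3 + 5s^2 + 4s + C


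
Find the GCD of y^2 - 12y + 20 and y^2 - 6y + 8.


Factor each:
  y^2 - 12y + 20 = (y - 2)(y - 10)
  y^2 - 6y + 8 = (y - 2)(y - 4)
Common monic factor: y - 2


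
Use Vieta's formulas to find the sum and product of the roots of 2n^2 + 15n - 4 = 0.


For an^2+bn+c=0: sum = -b/a, product = c/a.
a=2, b=15, c=-4
Sum = -(15)/2 = -15/2
Product = (-4)/2 = -2


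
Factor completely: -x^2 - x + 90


Roots satisfy r1 + r2 = -b/a = -1 and r1*r2 = c/a = -90.
So r1 = 9, r2 = -10.
-x^2 - x + 90 = -(x - r1)(x - r2) = -(x - 9)(x + 10)


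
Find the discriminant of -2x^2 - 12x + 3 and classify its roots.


D = b^2 - 4ac = (-12)^2 - 4(-2)(3) = 144 + 24 = 168
Since D > 0: two distinct irrational roots


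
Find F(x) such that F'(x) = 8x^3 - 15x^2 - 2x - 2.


Reverse power rule on each term:
  ∫ 8x^3 dx = 2x^4
  ∫ -15x^2 dx = -5x^3
  ∫ -2x dx = -x^2
  ∫ -2 dx = -2x
F(x) = 2x^4 - 5x^3 - x^2 - 2x + C


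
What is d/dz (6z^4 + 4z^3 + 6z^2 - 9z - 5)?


Apply the power rule term by term:
  d/dz(6z^4) = 24z^3
  d/dz(4z^3) = 12z^2
  d/dz(6z^2) = 12z
  d/dz(-9z) = -9
  d/dz(-5) = 0
p'(z) = 24z^3 + 12z^2 + 12z - 9


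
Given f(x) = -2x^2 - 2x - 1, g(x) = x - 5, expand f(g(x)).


Substitute g(x) into f:
f(g(x)) = -2*(x - 5)^2 + (-2)*(x - 5) + (-1)
(x - 5)^2 = x^2 - 10x + 25
Expand and combine: -2x^2 + 18x - 41


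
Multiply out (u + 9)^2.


Expand (u + 9)^2 by repeated multiplication:
= u^2 + 18u + 81


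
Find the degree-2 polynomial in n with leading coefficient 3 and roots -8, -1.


p(n) = 3(n + 8)(n + 1)
Expand: 3n^2 + 27n + 24


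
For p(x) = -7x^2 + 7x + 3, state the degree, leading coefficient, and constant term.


Highest power of x is 2, with coefficient -7. Constant term is 3.
Degree = 2, leading coefficient = -7, constant term = 3


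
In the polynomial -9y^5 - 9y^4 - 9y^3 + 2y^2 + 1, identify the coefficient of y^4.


Read off the coefficient of y^4: -9


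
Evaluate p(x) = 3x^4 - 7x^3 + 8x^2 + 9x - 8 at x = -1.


Using direct substitution:
  3 * (-1)^4 = 3
  -7 * (-1)^3 = 7
  8 * (-1)^2 = 8
  9 * (-1)^1 = -9
  constant: -8
Sum = 3 + 7 + 8 - 9 - 8 = 1


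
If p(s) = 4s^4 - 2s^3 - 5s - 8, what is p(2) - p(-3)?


p(2) = 30
p(-3) = 385
p(2) - p(-3) = 30 - 385 = -355


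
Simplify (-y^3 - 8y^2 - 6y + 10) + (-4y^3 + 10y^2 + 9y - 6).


Align terms by degree and add:
  -y^3 - 8y^2 - 6y + 10
  -4y^3 + 10y^2 + 9y - 6
= -5y^3 + 2y^2 + 3y + 4


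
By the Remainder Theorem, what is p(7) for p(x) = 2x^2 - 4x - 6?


By the Remainder Theorem, the remainder equals p(7):
  2*(7)^2 = 98
  -4*(7)^1 = -28
  constant: -6
Sum: 98 - 28 - 6 = 64


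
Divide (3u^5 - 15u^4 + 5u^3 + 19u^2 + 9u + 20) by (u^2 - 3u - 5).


(3u^5 - 15u^4 + 5u^3 + 19u^2 + 9u + 20) / (u^2 - 3u - 5)
Step 1: 3u^3 * (u^2 - 3u - 5) = 3u^5 - 9u^4 - 15u^3; subtract.
Step 2: -6u^2 * (u^2 - 3u - 5) = -6u^4 + 18u^3 + 30u^2; subtract.
Step 3: 2u * (u^2 - 3u - 5) = 2u^3 - 6u^2 - 10u; subtract.
Step 4: -5 * (u^2 - 3u - 5) = -5u^2 + 15u + 25; subtract.
Quotient: 3u^3 - 6u^2 + 2u - 5, Remainder: 4u - 5


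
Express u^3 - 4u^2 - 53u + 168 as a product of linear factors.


Try integer roots (divisors of 168). u=8: p(8)=0.
Divide out (u - 8): quotient is u^2 + 4u - 21.
Factor the quadratic: (u - 3)(u + 7)
Result: (u - 8)(u - 3)(u + 7)


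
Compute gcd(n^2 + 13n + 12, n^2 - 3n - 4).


Factor each:
  n^2 + 13n + 12 = (n + 1)(n + 12)
  n^2 - 3n - 4 = (n + 1)(n - 4)
Common monic factor: n + 1


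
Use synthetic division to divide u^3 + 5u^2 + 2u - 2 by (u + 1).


Synthetic division with c = -1. Coefficients: 1, 5, 2, -2
Bring down 1.
  1 * -1 = -1; -1 + 5 = 4
  4 * -1 = -4; -4 + 2 = -2
  -2 * -1 = 2; 2 - 2 = 0
Quotient: u^2 + 4u - 2, Remainder: 0


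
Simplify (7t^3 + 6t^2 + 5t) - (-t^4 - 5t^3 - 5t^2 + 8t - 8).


Distribute the minus sign:
  (7t^3 + 6t^2 + 5t)
- (-t^4 - 5t^3 - 5t^2 + 8t - 8)
Negate second polynomial: t^4 + 5t^3 + 5t^2 - 8t + 8
Add: t^4 + 12t^3 + 11t^2 - 3t + 8


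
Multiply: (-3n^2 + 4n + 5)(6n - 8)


Distribute each term of the first polynomial:
  (-3n^2)(6n - 8) = -18n^3 + 24n^2
  (4n)(6n - 8) = 24n^2 - 32n
  (5)(6n - 8) = 30n - 40
Sum: -18n^3 + 48n^2 - 2n - 40


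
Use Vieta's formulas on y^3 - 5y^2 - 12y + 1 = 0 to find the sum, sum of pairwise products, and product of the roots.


Monic cubic y^3+by^2+cy+d=0: sum=-b, pairwise sum=c, product=-d.
b=-5, c=-12, d=1
r1+r2+r3 = 5
r1r2+r1r3+r2r3 = -12
r1r2r3 = -1


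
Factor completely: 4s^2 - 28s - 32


Roots satisfy r1 + r2 = -b/a = 7 and r1*r2 = c/a = -8.
So r1 = 8, r2 = -1.
4s^2 - 28s - 32 = 4(s - r1)(s - r2) = 4(s - 8)(s + 1)


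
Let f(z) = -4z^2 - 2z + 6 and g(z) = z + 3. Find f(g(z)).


Substitute g(z) into f:
f(g(z)) = -4*(z + 3)^2 + (-2)*(z + 3) + 6
(z + 3)^2 = z^2 + 6z + 9
Expand and combine: -4z^2 - 26z - 36


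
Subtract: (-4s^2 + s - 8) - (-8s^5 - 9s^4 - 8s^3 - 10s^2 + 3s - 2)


Distribute the minus sign:
  (-4s^2 + s - 8)
- (-8s^5 - 9s^4 - 8s^3 - 10s^2 + 3s - 2)
Negate second polynomial: 8s^5 + 9s^4 + 8s^3 + 10s^2 - 3s + 2
Add: 8s^5 + 9s^4 + 8s^3 + 6s^2 - 2s - 6


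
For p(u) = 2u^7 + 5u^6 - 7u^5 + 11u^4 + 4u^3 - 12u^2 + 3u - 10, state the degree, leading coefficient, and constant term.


Highest power of u is 7, with coefficient 2. Constant term is -10.
Degree = 7, leading coefficient = 2, constant term = -10
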